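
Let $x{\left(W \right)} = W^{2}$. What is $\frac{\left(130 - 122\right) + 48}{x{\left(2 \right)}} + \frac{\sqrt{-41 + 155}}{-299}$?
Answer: $14 - \frac{\sqrt{114}}{299} \approx 13.964$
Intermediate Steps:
$\frac{\left(130 - 122\right) + 48}{x{\left(2 \right)}} + \frac{\sqrt{-41 + 155}}{-299} = \frac{\left(130 - 122\right) + 48}{2^{2}} + \frac{\sqrt{-41 + 155}}{-299} = \frac{8 + 48}{4} + \sqrt{114} \left(- \frac{1}{299}\right) = 56 \cdot \frac{1}{4} - \frac{\sqrt{114}}{299} = 14 - \frac{\sqrt{114}}{299}$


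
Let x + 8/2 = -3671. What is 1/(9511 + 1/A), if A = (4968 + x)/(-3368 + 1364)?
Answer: 431/4098573 ≈ 0.00010516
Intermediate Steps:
x = -3675 (x = -4 - 3671 = -3675)
A = -431/668 (A = (4968 - 3675)/(-3368 + 1364) = 1293/(-2004) = 1293*(-1/2004) = -431/668 ≈ -0.64521)
1/(9511 + 1/A) = 1/(9511 + 1/(-431/668)) = 1/(9511 - 668/431) = 1/(4098573/431) = 431/4098573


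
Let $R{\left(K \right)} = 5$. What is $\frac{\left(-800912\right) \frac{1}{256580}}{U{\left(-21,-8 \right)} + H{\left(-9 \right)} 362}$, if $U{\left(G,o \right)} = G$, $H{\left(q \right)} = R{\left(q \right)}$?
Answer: $- \frac{200228}{114755405} \approx -0.0017448$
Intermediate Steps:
$H{\left(q \right)} = 5$
$\frac{\left(-800912\right) \frac{1}{256580}}{U{\left(-21,-8 \right)} + H{\left(-9 \right)} 362} = \frac{\left(-800912\right) \frac{1}{256580}}{-21 + 5 \cdot 362} = \frac{\left(-800912\right) \frac{1}{256580}}{-21 + 1810} = - \frac{200228}{64145 \cdot 1789} = \left(- \frac{200228}{64145}\right) \frac{1}{1789} = - \frac{200228}{114755405}$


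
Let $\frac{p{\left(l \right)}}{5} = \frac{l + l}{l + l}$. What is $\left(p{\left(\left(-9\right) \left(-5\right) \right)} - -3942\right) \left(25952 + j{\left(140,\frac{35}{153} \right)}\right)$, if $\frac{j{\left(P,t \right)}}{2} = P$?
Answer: $103537704$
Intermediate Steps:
$j{\left(P,t \right)} = 2 P$
$p{\left(l \right)} = 5$ ($p{\left(l \right)} = 5 \frac{l + l}{l + l} = 5 \frac{2 l}{2 l} = 5 \cdot 2 l \frac{1}{2 l} = 5 \cdot 1 = 5$)
$\left(p{\left(\left(-9\right) \left(-5\right) \right)} - -3942\right) \left(25952 + j{\left(140,\frac{35}{153} \right)}\right) = \left(5 - -3942\right) \left(25952 + 2 \cdot 140\right) = \left(5 + \left(4002 - 60\right)\right) \left(25952 + 280\right) = \left(5 + 3942\right) 26232 = 3947 \cdot 26232 = 103537704$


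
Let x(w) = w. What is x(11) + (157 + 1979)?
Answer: 2147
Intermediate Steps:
x(11) + (157 + 1979) = 11 + (157 + 1979) = 11 + 2136 = 2147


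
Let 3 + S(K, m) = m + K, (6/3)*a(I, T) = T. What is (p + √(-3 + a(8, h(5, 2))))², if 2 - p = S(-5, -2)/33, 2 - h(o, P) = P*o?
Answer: -1847/1089 + 152*I*√7/33 ≈ -1.6961 + 12.186*I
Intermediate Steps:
h(o, P) = 2 - P*o
a(I, T) = T/2
S(K, m) = -3 + K + m (S(K, m) = -3 + (m + K) = -3 + (K + m) = -3 + K + m)
p = 76/33 (p = 2 - (-3 - 5 - 2)/33 = 2 - (-10)/33 = 2 - 1*(-10/33) = 2 + 10/33 = 76/33 ≈ 2.3030)
(p + √(-3 + a(8, h(5, 2))))² = (76/33 + √(-3 + (2 - 1*2*5)/2))² = (76/33 + √(-3 + (2 - 10)/2))² = (76/33 + √(-3 + (½)*(-8)))² = (76/33 + √(-3 - 4))² = (76/33 + √(-7))² = (76/33 + I*√7)²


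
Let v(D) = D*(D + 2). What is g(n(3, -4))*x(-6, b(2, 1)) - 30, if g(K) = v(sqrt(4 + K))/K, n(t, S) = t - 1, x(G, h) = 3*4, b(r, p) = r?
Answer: 6 + 12*sqrt(6) ≈ 35.394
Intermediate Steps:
x(G, h) = 12
v(D) = D*(2 + D)
n(t, S) = -1 + t
g(K) = sqrt(4 + K)*(2 + sqrt(4 + K))/K (g(K) = (sqrt(4 + K)*(2 + sqrt(4 + K)))/K = sqrt(4 + K)*(2 + sqrt(4 + K))/K)
g(n(3, -4))*x(-6, b(2, 1)) - 30 = ((4 + (-1 + 3) + 2*sqrt(4 + (-1 + 3)))/(-1 + 3))*12 - 30 = ((4 + 2 + 2*sqrt(4 + 2))/2)*12 - 30 = ((4 + 2 + 2*sqrt(6))/2)*12 - 30 = ((6 + 2*sqrt(6))/2)*12 - 30 = (3 + sqrt(6))*12 - 30 = (36 + 12*sqrt(6)) - 30 = 6 + 12*sqrt(6)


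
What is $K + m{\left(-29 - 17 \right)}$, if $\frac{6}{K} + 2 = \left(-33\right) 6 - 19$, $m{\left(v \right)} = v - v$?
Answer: $- \frac{2}{73} \approx -0.027397$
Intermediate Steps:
$m{\left(v \right)} = 0$
$K = - \frac{2}{73}$ ($K = \frac{6}{-2 - 217} = \frac{6}{-219} = 6 \left(- \frac{1}{219}\right) = - \frac{2}{73} \approx -0.027397$)
$K + m{\left(-29 - 17 \right)} = - \frac{2}{73} + 0 = - \frac{2}{73}$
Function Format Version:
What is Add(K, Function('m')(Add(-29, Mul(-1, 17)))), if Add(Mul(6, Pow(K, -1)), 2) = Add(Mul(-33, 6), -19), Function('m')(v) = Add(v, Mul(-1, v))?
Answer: Rational(-2, 73) ≈ -0.027397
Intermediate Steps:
Function('m')(v) = 0
K = Rational(-2, 73) (K = Mul(6, Pow(Add(-2, Add(Mul(-33, 6), -19)), -1)) = Mul(6, Pow(Add(-2, Add(-198, -19)), -1)) = Mul(6, Pow(Add(-2, -217), -1)) = Mul(6, Pow(-219, -1)) = Mul(6, Rational(-1, 219)) = Rational(-2, 73) ≈ -0.027397)
Add(K, Function('m')(Add(-29, Mul(-1, 17)))) = Add(Rational(-2, 73), 0) = Rational(-2, 73)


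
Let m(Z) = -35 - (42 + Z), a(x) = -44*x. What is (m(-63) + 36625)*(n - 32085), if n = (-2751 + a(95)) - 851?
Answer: -1459570737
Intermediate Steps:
m(Z) = -77 - Z (m(Z) = -35 + (-42 - Z) = -77 - Z)
n = -7782 (n = (-2751 - 44*95) - 851 = (-2751 - 4180) - 851 = -6931 - 851 = -7782)
(m(-63) + 36625)*(n - 32085) = ((-77 - 1*(-63)) + 36625)*(-7782 - 32085) = ((-77 + 63) + 36625)*(-39867) = (-14 + 36625)*(-39867) = 36611*(-39867) = -1459570737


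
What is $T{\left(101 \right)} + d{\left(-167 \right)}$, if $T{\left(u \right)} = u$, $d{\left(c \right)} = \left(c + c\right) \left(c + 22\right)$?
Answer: $48531$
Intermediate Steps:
$d{\left(c \right)} = 2 c \left(22 + c\right)$
$T{\left(101 \right)} + d{\left(-167 \right)} = 101 + 2 \left(-167\right) \left(22 - 167\right) = 101 + 2 \left(-167\right) \left(-145\right) = 101 + 48430 = 48531$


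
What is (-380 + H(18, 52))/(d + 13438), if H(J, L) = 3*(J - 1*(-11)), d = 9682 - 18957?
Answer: -293/4163 ≈ -0.070382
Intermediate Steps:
d = -9275
H(J, L) = 33 + 3*J (H(J, L) = 3*(J + 11) = 3*(11 + J) = 33 + 3*J)
(-380 + H(18, 52))/(d + 13438) = (-380 + (33 + 3*18))/(-9275 + 13438) = (-380 + (33 + 54))/4163 = (-380 + 87)*(1/4163) = -293*1/4163 = -293/4163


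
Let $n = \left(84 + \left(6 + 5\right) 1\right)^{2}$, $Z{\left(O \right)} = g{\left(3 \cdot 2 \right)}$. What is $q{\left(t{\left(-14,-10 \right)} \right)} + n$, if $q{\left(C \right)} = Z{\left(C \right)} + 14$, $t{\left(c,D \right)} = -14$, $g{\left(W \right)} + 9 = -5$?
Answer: $9025$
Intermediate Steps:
$g{\left(W \right)} = -14$ ($g{\left(W \right)} = -9 - 5 = -14$)
$Z{\left(O \right)} = -14$
$q{\left(C \right)} = 0$ ($q{\left(C \right)} = -14 + 14 = 0$)
$n = 9025$ ($n = \left(84 + 11 \cdot 1\right)^{2} = \left(84 + 11\right)^{2} = 95^{2} = 9025$)
$q{\left(t{\left(-14,-10 \right)} \right)} + n = 0 + 9025 = 9025$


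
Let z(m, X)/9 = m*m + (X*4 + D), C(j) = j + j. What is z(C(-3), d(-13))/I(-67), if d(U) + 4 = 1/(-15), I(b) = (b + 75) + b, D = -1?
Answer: -843/295 ≈ -2.8576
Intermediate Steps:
C(j) = 2*j
I(b) = 75 + 2*b (I(b) = (75 + b) + b = 75 + 2*b)
d(U) = -61/15 (d(U) = -4 + 1/(-15) = -4 - 1/15 = -61/15)
z(m, X) = -9 + 9*m² + 36*X (z(m, X) = 9*(m*m + (X*4 - 1)) = 9*(m² + (4*X - 1)) = 9*(m² + (-1 + 4*X)) = 9*(-1 + m² + 4*X) = -9 + 9*m² + 36*X)
z(C(-3), d(-13))/I(-67) = (-9 + 9*(2*(-3))² + 36*(-61/15))/(75 + 2*(-67)) = (-9 + 9*(-6)² - 732/5)/(75 - 134) = (-9 + 9*36 - 732/5)/(-59) = (-9 + 324 - 732/5)*(-1/59) = (843/5)*(-1/59) = -843/295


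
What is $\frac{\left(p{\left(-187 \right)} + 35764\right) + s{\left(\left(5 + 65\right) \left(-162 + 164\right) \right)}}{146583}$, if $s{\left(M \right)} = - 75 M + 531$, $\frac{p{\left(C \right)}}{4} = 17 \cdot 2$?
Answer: $\frac{25931}{146583} \approx 0.1769$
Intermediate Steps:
$p{\left(C \right)} = 136$ ($p{\left(C \right)} = 4 \cdot 17 \cdot 2 = 4 \cdot 34 = 136$)
$s{\left(M \right)} = 531 - 75 M$
$\frac{\left(p{\left(-187 \right)} + 35764\right) + s{\left(\left(5 + 65\right) \left(-162 + 164\right) \right)}}{146583} = \frac{\left(136 + 35764\right) + \left(531 - 75 \left(5 + 65\right) \left(-162 + 164\right)\right)}{146583} = \left(35900 + \left(531 - 75 \cdot 70 \cdot 2\right)\right) \frac{1}{146583} = \left(35900 + \left(531 - 10500\right)\right) \frac{1}{146583} = \left(35900 - 9969\right) \frac{1}{146583} = 25931 \cdot \frac{1}{146583} = \frac{25931}{146583}$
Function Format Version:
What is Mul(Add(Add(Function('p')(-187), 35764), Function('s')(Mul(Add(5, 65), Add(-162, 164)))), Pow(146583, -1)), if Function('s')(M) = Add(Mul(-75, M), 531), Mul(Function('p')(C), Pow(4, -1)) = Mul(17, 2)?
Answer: Rational(25931, 146583) ≈ 0.17690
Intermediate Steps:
Function('p')(C) = 136 (Function('p')(C) = Mul(4, Mul(17, 2)) = Mul(4, 34) = 136)
Function('s')(M) = Add(531, Mul(-75, M))
Mul(Add(Add(Function('p')(-187), 35764), Function('s')(Mul(Add(5, 65), Add(-162, 164)))), Pow(146583, -1)) = Mul(Add(Add(136, 35764), Add(531, Mul(-75, Mul(Add(5, 65), Add(-162, 164))))), Pow(146583, -1)) = Mul(Add(35900, Add(531, Mul(-75, Mul(70, 2)))), Rational(1, 146583)) = Mul(Add(35900, Add(531, Mul(-75, 140))), Rational(1, 146583)) = Mul(Add(35900, Add(531, -10500)), Rational(1, 146583)) = Mul(Add(35900, -9969), Rational(1, 146583)) = Mul(25931, Rational(1, 146583)) = Rational(25931, 146583)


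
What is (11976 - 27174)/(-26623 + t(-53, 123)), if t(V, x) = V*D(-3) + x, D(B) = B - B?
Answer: 7599/13250 ≈ 0.57351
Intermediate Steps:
D(B) = 0
t(V, x) = x (t(V, x) = V*0 + x = 0 + x = x)
(11976 - 27174)/(-26623 + t(-53, 123)) = (11976 - 27174)/(-26623 + 123) = -15198/(-26500) = -15198*(-1/26500) = 7599/13250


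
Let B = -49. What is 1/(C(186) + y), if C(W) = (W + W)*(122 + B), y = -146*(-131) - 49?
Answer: 1/46233 ≈ 2.1630e-5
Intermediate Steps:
y = 19077 (y = 19126 - 49 = 19077)
C(W) = 146*W (C(W) = (W + W)*(122 - 49) = (2*W)*73 = 146*W)
1/(C(186) + y) = 1/(146*186 + 19077) = 1/(27156 + 19077) = 1/46233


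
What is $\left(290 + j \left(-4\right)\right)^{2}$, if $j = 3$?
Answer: $77284$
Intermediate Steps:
$\left(290 + j \left(-4\right)\right)^{2} = \left(290 + 3 \left(-4\right)\right)^{2} = \left(290 - 12\right)^{2} = 278^{2} = 77284$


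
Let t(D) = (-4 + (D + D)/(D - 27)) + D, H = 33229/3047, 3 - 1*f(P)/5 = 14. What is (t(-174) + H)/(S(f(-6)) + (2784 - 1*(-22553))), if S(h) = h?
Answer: -33758727/5161295018 ≈ -0.0065407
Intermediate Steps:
f(P) = -55 (f(P) = 15 - 5*14 = 15 - 70 = -55)
H = 33229/3047 (H = 33229*(1/3047) = 33229/3047 ≈ 10.905)
t(D) = -4 + D + 2*D/(-27 + D) (t(D) = (-4 + (2*D)/(-27 + D)) + D = (-4 + 2*D/(-27 + D)) + D = -4 + D + 2*D/(-27 + D))
(t(-174) + H)/(S(f(-6)) + (2784 - 1*(-22553))) = ((108 + (-174)² - 29*(-174))/(-27 - 174) + 33229/3047)/(-55 + (2784 - 1*(-22553))) = ((108 + 30276 + 5046)/(-201) + 33229/3047)/(-55 + (2784 + 22553)) = (-1/201*35430 + 33229/3047)/(-55 + 25337) = (-11810/67 + 33229/3047)/25282 = -33758727/204149*1/25282 = -33758727/5161295018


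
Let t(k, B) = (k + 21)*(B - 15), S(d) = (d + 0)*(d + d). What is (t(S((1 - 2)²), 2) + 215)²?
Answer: 7056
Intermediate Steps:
S(d) = 2*d² (S(d) = d*(2*d) = 2*d²)
t(k, B) = (-15 + B)*(21 + k) (t(k, B) = (21 + k)*(-15 + B) = (-15 + B)*(21 + k))
(t(S((1 - 2)²), 2) + 215)² = ((-315 - 30*((1 - 2)²)² + 21*2 + 2*(2*((1 - 2)²)²)) + 215)² = ((-315 - 30*((-1)²)² + 42 + 2*(2*((-1)²)²)) + 215)² = ((-315 - 30*1² + 42 + 2*(2*1²)) + 215)² = ((-315 - 30 + 42 + 2*(2*1)) + 215)² = ((-315 - 15*2 + 42 + 2*2) + 215)² = ((-315 - 30 + 42 + 4) + 215)² = (-299 + 215)² = (-84)² = 7056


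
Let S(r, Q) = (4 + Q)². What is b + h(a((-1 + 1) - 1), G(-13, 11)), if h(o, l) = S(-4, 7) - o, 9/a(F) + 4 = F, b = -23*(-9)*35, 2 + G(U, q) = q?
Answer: 36839/5 ≈ 7367.8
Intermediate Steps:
G(U, q) = -2 + q
b = 7245 (b = 207*35 = 7245)
a(F) = 9/(-4 + F)
h(o, l) = 121 - o (h(o, l) = (4 + 7)² - o = 11² - o = 121 - o)
b + h(a((-1 + 1) - 1), G(-13, 11)) = 7245 + (121 - 9/(-4 + ((-1 + 1) - 1))) = 7245 + (121 - 9/(-4 + (0 - 1))) = 7245 + (121 - 9/(-4 - 1)) = 7245 + (121 - 9/(-5)) = 7245 + (121 - 9*(-1)/5) = 7245 + (121 - 1*(-9/5)) = 7245 + (121 + 9/5) = 7245 + 614/5 = 36839/5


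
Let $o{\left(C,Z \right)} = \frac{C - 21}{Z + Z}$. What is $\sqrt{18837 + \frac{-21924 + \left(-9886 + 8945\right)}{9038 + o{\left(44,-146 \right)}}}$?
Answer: $\frac{\sqrt{131176552578450033}}{2639073} \approx 137.24$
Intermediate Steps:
$o{\left(C,Z \right)} = \frac{-21 + C}{2 Z}$
$\sqrt{18837 + \frac{-21924 + \left(-9886 + 8945\right)}{9038 + o{\left(44,-146 \right)}}} = \sqrt{18837 + \frac{-21924 + \left(-9886 + 8945\right)}{9038 + \frac{-21 + 44}{2 \left(-146\right)}}} = \sqrt{18837 + \frac{-21924 - 941}{9038 + \frac{1}{2} \left(- \frac{1}{146}\right) 23}} = \sqrt{18837 - \frac{22865}{9038 - \frac{23}{292}}} = \sqrt{18837 - \frac{22865}{\frac{2639073}{292}}} = \sqrt{18837 - \frac{6676580}{2639073}} = \sqrt{\frac{49705541521}{2639073}} = \frac{\sqrt{131176552578450033}}{2639073}$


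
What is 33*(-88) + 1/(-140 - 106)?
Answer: -714385/246 ≈ -2904.0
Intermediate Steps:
33*(-88) + 1/(-140 - 106) = -2904 + 1/(-246) = -2904 - 1/246 = -714385/246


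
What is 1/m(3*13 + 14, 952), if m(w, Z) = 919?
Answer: 1/919 ≈ 0.0010881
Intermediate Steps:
1/m(3*13 + 14, 952) = 1/919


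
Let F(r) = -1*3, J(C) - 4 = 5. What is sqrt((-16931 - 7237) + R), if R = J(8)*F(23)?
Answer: I*sqrt(24195) ≈ 155.55*I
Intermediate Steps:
J(C) = 9 (J(C) = 4 + 5 = 9)
F(r) = -3
R = -27 (R = 9*(-3) = -27)
sqrt((-16931 - 7237) + R) = sqrt((-16931 - 7237) - 27) = sqrt(-24168 - 27) = sqrt(-24195) = I*sqrt(24195)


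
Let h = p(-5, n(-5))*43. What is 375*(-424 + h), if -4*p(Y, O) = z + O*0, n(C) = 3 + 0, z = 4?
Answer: -175125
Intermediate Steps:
n(C) = 3
p(Y, O) = -1 (p(Y, O) = -(4 + O*0)/4 = -(4 + 0)/4 = -1/4*4 = -1)
h = -43 (h = -1*43 = -43)
375*(-424 + h) = 375*(-424 - 43) = 375*(-467) = -175125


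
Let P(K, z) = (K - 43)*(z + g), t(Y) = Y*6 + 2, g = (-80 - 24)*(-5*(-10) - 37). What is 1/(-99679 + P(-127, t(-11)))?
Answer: 1/141041 ≈ 7.0901e-6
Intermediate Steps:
g = -1352 (g = -104*(50 - 37) = -104*13 = -1352)
t(Y) = 2 + 6*Y (t(Y) = 6*Y + 2 = 2 + 6*Y)
P(K, z) = (-1352 + z)*(-43 + K) (P(K, z) = (K - 43)*(z - 1352) = (-43 + K)*(-1352 + z) = (-1352 + z)*(-43 + K))
1/(-99679 + P(-127, t(-11))) = 1/(-99679 + (58136 - 1352*(-127) - 43*(2 + 6*(-11)) - 127*(2 + 6*(-11)))) = 1/(-99679 + (58136 + 171704 - 43*(2 - 66) - 127*(2 - 66))) = 1/(-99679 + (58136 + 171704 - 43*(-64) - 127*(-64))) = 1/(-99679 + (58136 + 171704 + 2752 + 8128)) = 1/(-99679 + 240720) = 1/141041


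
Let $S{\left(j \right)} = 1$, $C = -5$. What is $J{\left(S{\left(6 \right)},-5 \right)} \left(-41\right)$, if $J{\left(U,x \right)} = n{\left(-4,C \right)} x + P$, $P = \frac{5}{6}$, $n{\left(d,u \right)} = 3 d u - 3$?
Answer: $\frac{69905}{6} \approx 11651.0$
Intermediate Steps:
$n{\left(d,u \right)} = -3 + 3 d u$ ($n{\left(d,u \right)} = 3 d u - 3 = -3 + 3 d u$)
$P = \frac{5}{6}$ ($P = 5 \cdot \frac{1}{6} = \frac{5}{6} \approx 0.83333$)
$J{\left(U,x \right)} = \frac{5}{6} + 57 x$ ($J{\left(U,x \right)} = \left(-3 + 3 \left(-4\right) \left(-5\right)\right) x + \frac{5}{6} = \left(-3 + 60\right) x + \frac{5}{6} = 57 x + \frac{5}{6} = \frac{5}{6} + 57 x$)
$J{\left(S{\left(6 \right)},-5 \right)} \left(-41\right) = \left(\frac{5}{6} + 57 \left(-5\right)\right) \left(-41\right) = \left(\frac{5}{6} - 285\right) \left(-41\right) = \left(- \frac{1705}{6}\right) \left(-41\right) = \frac{69905}{6}$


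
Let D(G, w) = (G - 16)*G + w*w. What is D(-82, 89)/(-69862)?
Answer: -15957/69862 ≈ -0.22841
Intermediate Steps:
D(G, w) = w² + G*(-16 + G) (D(G, w) = (-16 + G)*G + w² = G*(-16 + G) + w² = w² + G*(-16 + G))
D(-82, 89)/(-69862) = ((-82)² + 89² - 16*(-82))/(-69862) = (6724 + 7921 + 1312)*(-1/69862) = 15957*(-1/69862) = -15957/69862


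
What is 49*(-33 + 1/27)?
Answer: -43610/27 ≈ -1615.2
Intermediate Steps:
49*(-33 + 1/27) = 49*(-890/27) = -43610/27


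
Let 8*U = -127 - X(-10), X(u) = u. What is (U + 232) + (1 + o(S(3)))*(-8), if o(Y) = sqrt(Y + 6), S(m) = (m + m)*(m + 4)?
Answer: 1675/8 - 32*sqrt(3) ≈ 153.95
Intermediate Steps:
S(m) = 2*m*(4 + m) (S(m) = (2*m)*(4 + m) = 2*m*(4 + m))
o(Y) = sqrt(6 + Y)
U = -117/8 (U = (-127 - 1*(-10))/8 = (-127 + 10)/8 = (1/8)*(-117) = -117/8 ≈ -14.625)
(U + 232) + (1 + o(S(3)))*(-8) = (-117/8 + 232) + (1 + sqrt(6 + 2*3*(4 + 3)))*(-8) = 1739/8 + (1 + sqrt(6 + 2*3*7))*(-8) = 1739/8 + (1 + sqrt(6 + 42))*(-8) = 1739/8 + (1 + sqrt(48))*(-8) = 1739/8 + (1 + 4*sqrt(3))*(-8) = 1739/8 + (-8 - 32*sqrt(3)) = 1675/8 - 32*sqrt(3)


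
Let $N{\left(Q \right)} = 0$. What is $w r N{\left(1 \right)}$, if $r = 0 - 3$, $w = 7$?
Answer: $0$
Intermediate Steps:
$r = -3$ ($r = 0 - 3 = -3$)
$w r N{\left(1 \right)} = 7 \left(-3\right) 0 = \left(-21\right) 0 = 0$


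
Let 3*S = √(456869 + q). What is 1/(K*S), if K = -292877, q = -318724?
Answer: -3*√138145/40459493165 ≈ -2.7559e-8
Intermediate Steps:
S = √138145/3 (S = √(456869 - 318724)/3 = √138145/3 ≈ 123.89)
1/(K*S) = 1/((-292877)*((√138145/3))) = -3*√138145/40459493165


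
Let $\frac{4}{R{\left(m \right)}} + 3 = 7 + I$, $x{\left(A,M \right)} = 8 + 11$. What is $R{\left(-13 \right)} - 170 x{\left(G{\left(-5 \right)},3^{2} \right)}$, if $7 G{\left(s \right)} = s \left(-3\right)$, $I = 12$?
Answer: $- \frac{12919}{4} \approx -3229.8$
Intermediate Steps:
$G{\left(s \right)} = - \frac{3 s}{7}$ ($G{\left(s \right)} = \frac{s \left(-3\right)}{7} = \frac{\left(-3\right) s}{7} = - \frac{3 s}{7}$)
$x{\left(A,M \right)} = 19$
$R{\left(m \right)} = \frac{1}{4}$ ($R{\left(m \right)} = \frac{4}{-3 + \left(7 + 12\right)} = \frac{4}{-3 + 19} = \frac{4}{16} = 4 \cdot \frac{1}{16} = \frac{1}{4}$)
$R{\left(-13 \right)} - 170 x{\left(G{\left(-5 \right)},3^{2} \right)} = \frac{1}{4} - 3230 = - \frac{12919}{4}$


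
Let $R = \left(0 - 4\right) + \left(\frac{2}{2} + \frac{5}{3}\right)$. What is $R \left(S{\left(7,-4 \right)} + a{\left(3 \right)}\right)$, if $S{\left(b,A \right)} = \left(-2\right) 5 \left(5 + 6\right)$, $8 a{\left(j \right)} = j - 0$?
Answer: $\frac{877}{6} \approx 146.17$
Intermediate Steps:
$R = - \frac{4}{3}$ ($R = -4 + \left(2 \cdot \frac{1}{2} + 5 \cdot \frac{1}{3}\right) = -4 + \left(1 + \frac{5}{3}\right) = -4 + \frac{8}{3} = - \frac{4}{3} \approx -1.3333$)
$a{\left(j \right)} = \frac{j}{8}$ ($a{\left(j \right)} = \frac{j - 0}{8} = \frac{j + 0}{8} = \frac{j}{8}$)
$S{\left(b,A \right)} = -110$ ($S{\left(b,A \right)} = \left(-10\right) 11 = -110$)
$R \left(S{\left(7,-4 \right)} + a{\left(3 \right)}\right) = - \frac{4 \left(-110 + \frac{1}{8} \cdot 3\right)}{3} = - \frac{4 \left(-110 + \frac{3}{8}\right)}{3} = \left(- \frac{4}{3}\right) \left(- \frac{877}{8}\right) = \frac{877}{6}$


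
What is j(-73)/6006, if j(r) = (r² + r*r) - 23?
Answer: 3545/2002 ≈ 1.7707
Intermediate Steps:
j(r) = -23 + 2*r² (j(r) = (r² + r²) - 23 = 2*r² - 23 = -23 + 2*r²)
j(-73)/6006 = (-23 + 2*(-73)²)/6006 = (-23 + 2*5329)*(1/6006) = (-23 + 10658)*(1/6006) = 10635*(1/6006) = 3545/2002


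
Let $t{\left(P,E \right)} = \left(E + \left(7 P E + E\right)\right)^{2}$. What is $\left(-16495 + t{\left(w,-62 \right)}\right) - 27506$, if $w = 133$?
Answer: $3346115715$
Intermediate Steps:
$t{\left(P,E \right)} = \left(2 E + 7 E P\right)^{2}$ ($t{\left(P,E \right)} = \left(E + \left(7 E P + E\right)\right)^{2} = \left(E + \left(E + 7 E P\right)\right)^{2} = \left(2 E + 7 E P\right)^{2}$)
$\left(-16495 + t{\left(w,-62 \right)}\right) - 27506 = \left(-16495 + \left(-62\right)^{2} \left(2 + 7 \cdot 133\right)^{2}\right) - 27506 = \left(-16495 + 3844 \left(2 + 931\right)^{2}\right) - 27506 = \left(-16495 + 3844 \cdot 933^{2}\right) - 27506 = \left(-16495 + 3844 \cdot 870489\right) - 27506 = \left(-16495 + 3346159716\right) - 27506 = 3346143221 - 27506 = 3346115715$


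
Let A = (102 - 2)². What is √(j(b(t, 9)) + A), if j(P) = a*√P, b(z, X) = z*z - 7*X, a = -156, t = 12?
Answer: 2*√2149 ≈ 92.715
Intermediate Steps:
b(z, X) = z² - 7*X
A = 10000 (A = 100² = 10000)
j(P) = -156*√P
√(j(b(t, 9)) + A) = √(-156*√(12² - 7*9) + 10000) = √(-156*√(144 - 63) + 10000) = √(-156*√81 + 10000) = √(-156*9 + 10000) = √(-1404 + 10000) = √8596 = 2*√2149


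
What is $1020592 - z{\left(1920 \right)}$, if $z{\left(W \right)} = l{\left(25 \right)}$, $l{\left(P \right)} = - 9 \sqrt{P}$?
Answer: $1020637$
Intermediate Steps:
$z{\left(W \right)} = -45$ ($z{\left(W \right)} = - 9 \sqrt{25} = \left(-9\right) 5 = -45$)
$1020592 - z{\left(1920 \right)} = 1020592 - -45 = 1020592 + 45 = 1020637$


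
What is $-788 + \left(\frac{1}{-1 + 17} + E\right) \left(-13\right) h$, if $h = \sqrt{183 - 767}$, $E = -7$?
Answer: $-788 + \frac{1443 i \sqrt{146}}{8} \approx -788.0 + 2179.5 i$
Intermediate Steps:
$h = 2 i \sqrt{146}$ ($h = \sqrt{-584} = 2 i \sqrt{146} \approx 24.166 i$)
$-788 + \left(\frac{1}{-1 + 17} + E\right) \left(-13\right) h = -788 + \left(\frac{1}{-1 + 17} - 7\right) \left(-13\right) 2 i \sqrt{146} = -788 + \left(\frac{1}{16} - 7\right) \left(-13\right) 2 i \sqrt{146} = -788 + \left(- \frac{111}{16}\right) \left(-13\right) 2 i \sqrt{146} = -788 + \frac{1443 \cdot 2 i \sqrt{146}}{16} = -788 + \frac{1443 i \sqrt{146}}{8}$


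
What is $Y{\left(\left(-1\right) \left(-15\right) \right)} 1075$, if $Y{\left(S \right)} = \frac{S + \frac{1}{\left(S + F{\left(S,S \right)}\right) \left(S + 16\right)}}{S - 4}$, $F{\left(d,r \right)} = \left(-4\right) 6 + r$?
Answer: $\frac{3000325}{2046} \approx 1466.4$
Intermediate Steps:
$F{\left(d,r \right)} = -24 + r$
$Y{\left(S \right)} = \frac{S + \frac{1}{\left(-24 + 2 S\right) \left(16 + S\right)}}{-4 + S}$ ($Y{\left(S \right)} = \frac{S + \frac{1}{\left(S + \left(-24 + S\right)\right) \left(S + 16\right)}}{S - 4} = \frac{S + \frac{1}{\left(-24 + 2 S\right) \left(16 + S\right)}}{-4 + S}$)
$Y{\left(\left(-1\right) \left(-15\right) \right)} 1075 = \frac{\frac{1}{2} + \left(\left(-1\right) \left(-15\right)\right)^{3} - 192 \left(\left(-1\right) \left(-15\right)\right) + 4 \left(\left(-1\right) \left(-15\right)\right)^{2}}{768 + \left(\left(-1\right) \left(-15\right)\right)^{3} - 208 \left(\left(-1\right) \left(-15\right)\right)} 1075 = \frac{\frac{1}{2} + 15^{3} - 2880 + 4 \cdot 15^{2}}{768 + 15^{3} - 3120} \cdot 1075 = \frac{\frac{1}{2} + 3375 - 2880 + 4 \cdot 225}{768 + 3375 - 3120} \cdot 1075 = \frac{\frac{1}{2} + 3375 - 2880 + 900}{1023} \cdot 1075 = \frac{1}{1023} \cdot \frac{2791}{2} \cdot 1075 = \frac{2791}{2046} \cdot 1075 = \frac{3000325}{2046}$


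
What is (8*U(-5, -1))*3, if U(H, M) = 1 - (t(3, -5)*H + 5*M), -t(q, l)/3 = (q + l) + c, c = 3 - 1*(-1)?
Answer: -576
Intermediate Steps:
c = 4 (c = 3 + 1 = 4)
t(q, l) = -12 - 3*l - 3*q (t(q, l) = -3*((q + l) + 4) = -3*((l + q) + 4) = -3*(4 + l + q) = -12 - 3*l - 3*q)
U(H, M) = 1 - 5*M + 6*H (U(H, M) = 1 - ((-12 - 3*(-5) - 3*3)*H + 5*M) = 1 - ((-12 + 15 - 9)*H + 5*M) = 1 - (-6*H + 5*M) = 1 + (-5*M + 6*H) = 1 - 5*M + 6*H)
(8*U(-5, -1))*3 = (8*(1 - 5*(-1) + 6*(-5)))*3 = (8*(1 + 5 - 30))*3 = (8*(-24))*3 = -192*3 = -576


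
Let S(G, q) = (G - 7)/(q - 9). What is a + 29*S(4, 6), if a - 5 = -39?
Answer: -5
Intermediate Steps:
S(G, q) = (-7 + G)/(-9 + q)
a = -34 (a = 5 - 39 = -34)
a + 29*S(4, 6) = -34 + 29*((-7 + 4)/(-9 + 6)) = -34 + 29*(-3/(-3)) = -34 + 29*(-1/3*(-3)) = -34 + 29*1 = -34 + 29 = -5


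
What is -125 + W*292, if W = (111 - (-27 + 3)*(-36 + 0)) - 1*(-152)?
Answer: -175617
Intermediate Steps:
W = -601 (W = (111 - (-24)*(-36)) + 152 = (111 - 1*864) + 152 = (111 - 864) + 152 = -753 + 152 = -601)
-125 + W*292 = -125 - 601*292 = -125 - 175492 = -175617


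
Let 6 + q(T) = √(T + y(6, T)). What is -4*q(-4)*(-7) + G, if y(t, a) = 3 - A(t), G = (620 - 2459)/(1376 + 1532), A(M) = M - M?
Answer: -490383/2908 + 28*I ≈ -168.63 + 28.0*I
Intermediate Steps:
A(M) = 0
G = -1839/2908 ≈ -0.63239
y(t, a) = 3 (y(t, a) = 3 - 1*0 = 3 + 0 = 3)
q(T) = -6 + √(3 + T) (q(T) = -6 + √(T + 3) = -6 + √(3 + T))
-4*q(-4)*(-7) + G = -4*(-6 + √(3 - 4))*(-7) - 1839/2908 = -4*(-6 + √(-1))*(-7) - 1839/2908 = -4*(-6 + I)*(-7) - 1839/2908 = (24 - 4*I)*(-7) - 1839/2908 = (-168 + 28*I) - 1839/2908 = -490383/2908 + 28*I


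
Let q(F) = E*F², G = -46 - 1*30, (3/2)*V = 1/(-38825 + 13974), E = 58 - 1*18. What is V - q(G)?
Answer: -17224725122/74553 ≈ -2.3104e+5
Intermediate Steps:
E = 40 (E = 58 - 18 = 40)
V = -2/74553 (V = 2/(3*(-38825 + 13974)) = (⅔)/(-24851) = (⅔)*(-1/24851) = -2/74553 ≈ -2.6827e-5)
G = -76 (G = -46 - 30 = -76)
q(F) = 40*F²
V - q(G) = -2/74553 - 40*(-76)² = -2/74553 - 40*5776 = -2/74553 - 1*231040 = -2/74553 - 231040 = -17224725122/74553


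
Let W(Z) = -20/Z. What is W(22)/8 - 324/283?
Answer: -15671/12452 ≈ -1.2585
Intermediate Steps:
W(22)/8 - 324/283 = -20/22/8 - 324/283 = -20*1/22*(1/8) - 324*1/283 = -10/11*1/8 - 324/283 = -5/44 - 324/283 = -15671/12452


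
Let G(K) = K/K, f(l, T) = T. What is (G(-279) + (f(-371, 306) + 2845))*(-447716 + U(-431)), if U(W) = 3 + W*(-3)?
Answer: -1407115840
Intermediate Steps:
G(K) = 1
U(W) = 3 - 3*W
(G(-279) + (f(-371, 306) + 2845))*(-447716 + U(-431)) = (1 + (306 + 2845))*(-447716 + (3 - 3*(-431))) = (1 + 3151)*(-447716 + (3 + 1293)) = 3152*(-447716 + 1296) = 3152*(-446420) = -1407115840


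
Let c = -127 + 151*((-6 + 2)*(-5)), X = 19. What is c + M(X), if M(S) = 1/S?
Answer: 54968/19 ≈ 2893.1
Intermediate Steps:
c = 2893 (c = -127 + 151*(-4*(-5)) = -127 + 151*20 = -127 + 3020 = 2893)
c + M(X) = 2893 + 1/19 = 54968/19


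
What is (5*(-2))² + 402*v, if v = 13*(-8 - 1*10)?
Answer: -93968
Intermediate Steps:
v = -234 (v = 13*(-8 - 10) = 13*(-18) = -234)
(5*(-2))² + 402*v = (5*(-2))² + 402*(-234) = (-10)² - 94068 = 100 - 94068 = -93968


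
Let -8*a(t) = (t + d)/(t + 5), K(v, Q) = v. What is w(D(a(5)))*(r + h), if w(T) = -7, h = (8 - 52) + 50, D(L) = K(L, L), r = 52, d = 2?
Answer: -406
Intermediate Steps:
a(t) = -(2 + t)/(8*(5 + t)) (a(t) = -(t + 2)/(8*(t + 5)) = -(2 + t)/(8*(5 + t)))
D(L) = L
h = 6 (h = -44 + 50 = 6)
w(D(a(5)))*(r + h) = -7*(52 + 6) = -7*58 = -406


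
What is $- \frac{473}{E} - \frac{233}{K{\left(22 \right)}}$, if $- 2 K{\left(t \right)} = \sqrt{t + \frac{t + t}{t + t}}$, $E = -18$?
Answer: $\frac{473}{18} + \frac{466 \sqrt{23}}{23} \approx 123.45$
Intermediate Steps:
$K{\left(t \right)} = - \frac{\sqrt{1 + t}}{2}$ ($K{\left(t \right)} = - \frac{\sqrt{t + \frac{t + t}{t + t}}}{2} = - \frac{\sqrt{t + \frac{2 t}{2 t}}}{2} = - \frac{\sqrt{t + 2 t \frac{1}{2 t}}}{2} = - \frac{\sqrt{t + 1}}{2} = - \frac{\sqrt{1 + t}}{2}$)
$- \frac{473}{E} - \frac{233}{K{\left(22 \right)}} = - \frac{473}{-18} - \frac{233}{\left(- \frac{1}{2}\right) \sqrt{1 + 22}} = \left(-473\right) \left(- \frac{1}{18}\right) - \frac{233}{\left(- \frac{1}{2}\right) \sqrt{23}} = \frac{473}{18} - 233 \left(- \frac{2 \sqrt{23}}{23}\right) = \frac{473}{18} + \frac{466 \sqrt{23}}{23}$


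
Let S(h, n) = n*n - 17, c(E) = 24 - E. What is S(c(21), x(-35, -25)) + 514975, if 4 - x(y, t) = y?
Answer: 516479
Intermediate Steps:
x(y, t) = 4 - y
S(h, n) = -17 + n² (S(h, n) = n² - 17 = -17 + n²)
S(c(21), x(-35, -25)) + 514975 = (-17 + (4 - 1*(-35))²) + 514975 = (-17 + (4 + 35)²) + 514975 = (-17 + 39²) + 514975 = (-17 + 1521) + 514975 = 1504 + 514975 = 516479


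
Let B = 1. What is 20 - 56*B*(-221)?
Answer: 12396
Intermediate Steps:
20 - 56*B*(-221) = 20 - 56*(-221) = 20 + 12376 = 12396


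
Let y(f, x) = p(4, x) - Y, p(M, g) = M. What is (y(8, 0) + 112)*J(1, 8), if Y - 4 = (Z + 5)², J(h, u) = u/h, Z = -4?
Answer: 888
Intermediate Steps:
Y = 5 (Y = 4 + (-4 + 5)² = 4 + 1² = 4 + 1 = 5)
y(f, x) = -1 (y(f, x) = 4 - 1*5 = 4 - 5 = -1)
(y(8, 0) + 112)*J(1, 8) = (-1 + 112)*(8/1) = 111*(8*1) = 111*8 = 888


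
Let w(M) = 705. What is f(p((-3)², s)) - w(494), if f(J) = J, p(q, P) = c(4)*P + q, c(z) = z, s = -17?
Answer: -764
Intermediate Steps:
p(q, P) = q + 4*P (p(q, P) = 4*P + q = q + 4*P)
f(p((-3)², s)) - w(494) = ((-3)² + 4*(-17)) - 1*705 = (9 - 68) - 705 = -59 - 705 = -764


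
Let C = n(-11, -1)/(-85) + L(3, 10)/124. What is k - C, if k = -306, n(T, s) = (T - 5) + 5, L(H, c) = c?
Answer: -1613727/5270 ≈ -306.21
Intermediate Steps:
n(T, s) = T (n(T, s) = (-5 + T) + 5 = T)
C = 1107/5270 (C = -11/(-85) + 10/124 = -11*(-1/85) + 10*(1/124) = 11/85 + 5/62 = 1107/5270 ≈ 0.21006)
k - C = -306 - 1*1107/5270 = -306 - 1107/5270 = -1613727/5270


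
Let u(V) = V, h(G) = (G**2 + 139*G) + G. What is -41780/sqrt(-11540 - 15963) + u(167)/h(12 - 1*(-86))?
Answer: 167/23324 + 41780*I*sqrt(27503)/27503 ≈ 0.00716 + 251.93*I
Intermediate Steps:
h(G) = G**2 + 140*G
-41780/sqrt(-11540 - 15963) + u(167)/h(12 - 1*(-86)) = -41780/sqrt(-11540 - 15963) + 167/(((12 - 1*(-86))*(140 + (12 - 1*(-86))))) = -41780*(-I*sqrt(27503)/27503) + 167/(((12 + 86)*(140 + (12 + 86)))) = -41780*(-I*sqrt(27503)/27503) + 167/((98*(140 + 98))) = -(-41780)*I*sqrt(27503)/27503 + 167/((98*238)) = 41780*I*sqrt(27503)/27503 + 167/23324 = 167/23324 + 41780*I*sqrt(27503)/27503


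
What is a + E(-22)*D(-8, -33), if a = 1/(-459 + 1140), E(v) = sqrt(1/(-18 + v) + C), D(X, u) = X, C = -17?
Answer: 1/681 - 2*I*sqrt(6810)/5 ≈ 0.0014684 - 33.009*I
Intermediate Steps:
E(v) = sqrt(-17 + 1/(-18 + v)) (E(v) = sqrt(1/(-18 + v) - 17) = sqrt(-17 + 1/(-18 + v)))
a = 1/681 ≈ 0.0014684
a + E(-22)*D(-8, -33) = 1/681 + sqrt((307 - 17*(-22))/(-18 - 22))*(-8) = 1/681 + sqrt((307 + 374)/(-40))*(-8) = 1/681 + sqrt(-1/40*681)*(-8) = 1/681 + sqrt(-681/40)*(-8) = 1/681 + (I*sqrt(6810)/20)*(-8) = 1/681 - 2*I*sqrt(6810)/5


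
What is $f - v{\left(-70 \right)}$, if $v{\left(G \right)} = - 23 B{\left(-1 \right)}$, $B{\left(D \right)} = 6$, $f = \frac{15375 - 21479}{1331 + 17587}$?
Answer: $\frac{1302290}{9459} \approx 137.68$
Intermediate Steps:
$f = - \frac{3052}{9459}$ ($f = - \frac{6104}{18918} = \left(-6104\right) \frac{1}{18918} = - \frac{3052}{9459} \approx -0.32266$)
$v{\left(G \right)} = -138$ ($v{\left(G \right)} = \left(-23\right) 6 = -138$)
$f - v{\left(-70 \right)} = - \frac{3052}{9459} - -138 = - \frac{3052}{9459} + 138 = \frac{1302290}{9459}$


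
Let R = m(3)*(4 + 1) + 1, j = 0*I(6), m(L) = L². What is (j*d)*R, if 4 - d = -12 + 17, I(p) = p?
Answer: 0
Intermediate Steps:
d = -1 (d = 4 - (-12 + 17) = 4 - 1*5 = 4 - 5 = -1)
j = 0 (j = 0*6 = 0)
R = 46 (R = 3²*(4 + 1) + 1 = 9*5 + 1 = 45 + 1 = 46)
(j*d)*R = (0*(-1))*46 = 0*46 = 0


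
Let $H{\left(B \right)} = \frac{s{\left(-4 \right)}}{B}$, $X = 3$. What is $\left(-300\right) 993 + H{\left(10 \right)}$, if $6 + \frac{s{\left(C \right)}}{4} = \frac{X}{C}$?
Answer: $- \frac{2979027}{10} \approx -2.979 \cdot 10^{5}$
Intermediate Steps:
$s{\left(C \right)} = -24 + \frac{12}{C}$ ($s{\left(C \right)} = -24 + 4 \frac{3}{C} = -24 + \frac{12}{C}$)
$H{\left(B \right)} = - \frac{27}{B}$ ($H{\left(B \right)} = \frac{-24 + \frac{12}{-4}}{B} = \frac{-24 + 12 \left(- \frac{1}{4}\right)}{B} = \frac{-24 - 3}{B} = - \frac{27}{B}$)
$\left(-300\right) 993 + H{\left(10 \right)} = \left(-300\right) 993 - \frac{27}{10} = -297900 - \frac{27}{10} = - \frac{2979027}{10}$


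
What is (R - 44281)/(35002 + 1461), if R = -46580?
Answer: -90861/36463 ≈ -2.4919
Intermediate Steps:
(R - 44281)/(35002 + 1461) = (-46580 - 44281)/(35002 + 1461) = -90861/36463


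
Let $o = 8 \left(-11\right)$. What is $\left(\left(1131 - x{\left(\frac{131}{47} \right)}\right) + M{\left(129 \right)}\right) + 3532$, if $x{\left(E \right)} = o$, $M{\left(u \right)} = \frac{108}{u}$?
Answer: $\frac{204329}{43} \approx 4751.8$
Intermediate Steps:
$o = -88$
$x{\left(E \right)} = -88$
$\left(\left(1131 - x{\left(\frac{131}{47} \right)}\right) + M{\left(129 \right)}\right) + 3532 = \left(\left(1131 - -88\right) + \frac{108}{129}\right) + 3532 = \left(\left(1131 + 88\right) + 108 \cdot \frac{1}{129}\right) + 3532 = \left(1219 + \frac{36}{43}\right) + 3532 = \frac{52453}{43} + 3532 = \frac{204329}{43}$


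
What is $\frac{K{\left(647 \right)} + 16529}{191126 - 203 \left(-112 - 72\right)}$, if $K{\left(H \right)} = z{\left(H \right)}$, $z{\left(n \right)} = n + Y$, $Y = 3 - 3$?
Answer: $\frac{8588}{114239} \approx 0.075176$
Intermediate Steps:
$Y = 0$ ($Y = 3 - 3 = 0$)
$z{\left(n \right)} = n$ ($z{\left(n \right)} = n + 0 = n$)
$K{\left(H \right)} = H$
$\frac{K{\left(647 \right)} + 16529}{191126 - 203 \left(-112 - 72\right)} = \frac{647 + 16529}{191126 - 203 \left(-112 - 72\right)} = \frac{17176}{191126 - -37352} = \frac{17176}{191126 + 37352} = \frac{17176}{228478} = 17176 \cdot \frac{1}{228478} = \frac{8588}{114239}$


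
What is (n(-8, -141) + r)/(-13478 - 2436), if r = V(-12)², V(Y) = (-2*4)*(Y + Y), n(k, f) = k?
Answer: -18428/7957 ≈ -2.3159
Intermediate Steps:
V(Y) = -16*Y
r = 36864 (r = (-16*(-12))² = 192² = 36864)
(n(-8, -141) + r)/(-13478 - 2436) = (-8 + 36864)/(-13478 - 2436) = 36856/(-15914) = 36856*(-1/15914) = -18428/7957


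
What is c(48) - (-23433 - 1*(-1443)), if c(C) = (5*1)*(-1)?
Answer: 21985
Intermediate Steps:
c(C) = -5 (c(C) = 5*(-1) = -5)
c(48) - (-23433 - 1*(-1443)) = -5 - (-23433 - 1*(-1443)) = -5 - (-23433 + 1443) = -5 - 1*(-21990) = -5 + 21990 = 21985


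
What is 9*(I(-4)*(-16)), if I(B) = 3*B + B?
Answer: 2304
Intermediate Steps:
I(B) = 4*B
9*(I(-4)*(-16)) = 9*((4*(-4))*(-16)) = 9*(-16*(-16)) = 9*256 = 2304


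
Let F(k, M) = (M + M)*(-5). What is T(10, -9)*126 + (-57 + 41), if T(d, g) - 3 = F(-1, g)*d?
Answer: 113762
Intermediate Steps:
F(k, M) = -10*M (F(k, M) = (2*M)*(-5) = -10*M)
T(d, g) = 3 - 10*d*g (T(d, g) = 3 + (-10*g)*d = 3 - 10*d*g)
T(10, -9)*126 + (-57 + 41) = (3 - 10*10*(-9))*126 + (-57 + 41) = (3 + 900)*126 - 16 = 903*126 - 16 = 113778 - 16 = 113762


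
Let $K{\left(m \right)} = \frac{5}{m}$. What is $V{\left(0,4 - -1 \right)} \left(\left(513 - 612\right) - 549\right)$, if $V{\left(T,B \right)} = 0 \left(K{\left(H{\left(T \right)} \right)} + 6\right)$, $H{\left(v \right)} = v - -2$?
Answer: $0$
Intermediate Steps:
$H{\left(v \right)} = 2 + v$ ($H{\left(v \right)} = v + 2 = 2 + v$)
$V{\left(T,B \right)} = 0$ ($V{\left(T,B \right)} = 0 \left(\frac{5}{2 + T} + 6\right) = 0 \left(6 + \frac{5}{2 + T}\right) = 0$)
$V{\left(0,4 - -1 \right)} \left(\left(513 - 612\right) - 549\right) = 0 \left(\left(513 - 612\right) - 549\right) = 0 \left(-99 - 549\right) = 0 \left(-648\right) = 0$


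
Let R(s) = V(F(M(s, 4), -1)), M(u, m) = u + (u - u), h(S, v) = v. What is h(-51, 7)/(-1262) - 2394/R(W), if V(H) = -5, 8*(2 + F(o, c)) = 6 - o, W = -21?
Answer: 3021193/6310 ≈ 478.79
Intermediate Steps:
M(u, m) = u (M(u, m) = u + 0 = u)
F(o, c) = -5/4 - o/8 (F(o, c) = -2 + (6 - o)/8 = -2 + (¾ - o/8) = -5/4 - o/8)
R(s) = -5
h(-51, 7)/(-1262) - 2394/R(W) = 7/(-1262) - 2394/(-5) = 7*(-1/1262) - 2394*(-⅕) = -7/1262 + 2394/5 = 3021193/6310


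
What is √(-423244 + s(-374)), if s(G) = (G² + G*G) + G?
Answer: I*√143866 ≈ 379.3*I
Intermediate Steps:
s(G) = G + 2*G² (s(G) = (G² + G²) + G = 2*G² + G = G + 2*G²)
√(-423244 + s(-374)) = √(-423244 - 374*(1 + 2*(-374))) = √(-423244 - 374*(1 - 748)) = √(-423244 - 374*(-747)) = √(-423244 + 279378) = √(-143866) = I*√143866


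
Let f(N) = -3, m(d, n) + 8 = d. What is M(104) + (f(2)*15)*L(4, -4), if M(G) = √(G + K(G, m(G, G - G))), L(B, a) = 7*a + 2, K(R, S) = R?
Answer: 1170 + 4*√13 ≈ 1184.4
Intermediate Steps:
m(d, n) = -8 + d
L(B, a) = 2 + 7*a
M(G) = √2*√G (M(G) = √(G + G) = √(2*G) = √2*√G)
M(104) + (f(2)*15)*L(4, -4) = √2*√104 + (-3*15)*(2 + 7*(-4)) = √2*(2*√26) - 45*(2 - 28) = 4*√13 - 45*(-26) = 4*√13 + 1170 = 1170 + 4*√13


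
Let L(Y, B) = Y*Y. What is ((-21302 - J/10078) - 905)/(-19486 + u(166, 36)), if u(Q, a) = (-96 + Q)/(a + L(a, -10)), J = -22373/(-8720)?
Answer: 649867726919169/570238583751280 ≈ 1.1396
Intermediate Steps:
L(Y, B) = Y²
J = 22373/8720 (J = -22373*(-1/8720) = 22373/8720 ≈ 2.5657)
u(Q, a) = (-96 + Q)/(a + a²)
((-21302 - J/10078) - 905)/(-19486 + u(166, 36)) = ((-21302 - 22373/(8720*10078)) - 905)/(-19486 + (-96 + 166)/(36*(1 + 36))) = ((-21302 - 22373/(8720*10078)) - 905)/(-19486 + (1/36)*70/37) = ((-21302 - 1*22373/87880160) - 905)/(-19486 + (1/36)*(1/37)*70) = ((-21302 - 22373/87880160) - 905)/(-19486 + 35/666) = (-1872023190693/87880160 - 905)/(-12977641/666) = -1951554735493/87880160*(-666/12977641) = 649867726919169/570238583751280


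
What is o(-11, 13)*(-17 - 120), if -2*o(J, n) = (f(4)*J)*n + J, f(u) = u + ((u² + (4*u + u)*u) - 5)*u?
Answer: -7210995/2 ≈ -3.6055e+6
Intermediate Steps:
f(u) = u + u*(-5 + 6*u²) (f(u) = u + ((u² + (5*u)*u) - 5)*u = u + ((u² + 5*u²) - 5)*u = u + (6*u² - 5)*u = u + (-5 + 6*u²)*u = u + u*(-5 + 6*u²))
o(J, n) = -J/2 - 184*J*n (o(J, n) = -(((-4*4 + 6*4³)*J)*n + J)/2 = -(((-16 + 6*64)*J)*n + J)/2 = -(((-16 + 384)*J)*n + J)/2 = -((368*J)*n + J)/2 = -(368*J*n + J)/2 = -(J + 368*J*n)/2 = -J/2 - 184*J*n)
o(-11, 13)*(-17 - 120) = (-½*(-11)*(1 + 368*13))*(-17 - 120) = -½*(-11)*(1 + 4784)*(-137) = -½*(-11)*4785*(-137) = (52635/2)*(-137) = -7210995/2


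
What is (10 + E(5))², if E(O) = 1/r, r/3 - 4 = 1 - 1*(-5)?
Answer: 90601/900 ≈ 100.67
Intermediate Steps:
r = 30 (r = 12 + 3*(1 - 1*(-5)) = 12 + 3*(1 + 5) = 12 + 3*6 = 12 + 18 = 30)
E(O) = 1/30
(10 + E(5))² = (10 + 1/30)² = (301/30)² = 90601/900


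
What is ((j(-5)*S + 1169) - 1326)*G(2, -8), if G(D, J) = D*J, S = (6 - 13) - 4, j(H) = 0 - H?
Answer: 3392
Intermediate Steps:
j(H) = -H
S = -11 (S = -7 - 4 = -11)
((j(-5)*S + 1169) - 1326)*G(2, -8) = ((-1*(-5)*(-11) + 1169) - 1326)*(2*(-8)) = ((5*(-11) + 1169) - 1326)*(-16) = ((-55 + 1169) - 1326)*(-16) = (1114 - 1326)*(-16) = -212*(-16) = 3392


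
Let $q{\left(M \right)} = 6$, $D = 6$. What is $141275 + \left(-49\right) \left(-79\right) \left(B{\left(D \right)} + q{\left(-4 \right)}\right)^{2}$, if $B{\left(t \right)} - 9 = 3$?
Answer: $1395479$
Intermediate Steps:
$B{\left(t \right)} = 12$ ($B{\left(t \right)} = 9 + 3 = 12$)
$141275 + \left(-49\right) \left(-79\right) \left(B{\left(D \right)} + q{\left(-4 \right)}\right)^{2} = 141275 + \left(-49\right) \left(-79\right) \left(12 + 6\right)^{2} = 141275 + 3871 \cdot 18^{2} = 141275 + 3871 \cdot 324 = 141275 + 1254204 = 1395479$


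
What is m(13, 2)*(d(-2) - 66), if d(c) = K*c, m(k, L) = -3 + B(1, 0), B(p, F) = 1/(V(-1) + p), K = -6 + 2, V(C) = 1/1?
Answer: 145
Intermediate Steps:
V(C) = 1
K = -4
B(p, F) = 1/(1 + p)
m(k, L) = -5/2 (m(k, L) = -3 + 1/(1 + 1) = -3 + 1/2 = -3 + ½ = -5/2)
d(c) = -4*c
m(13, 2)*(d(-2) - 66) = -5*(-4*(-2) - 66)/2 = -5*(8 - 66)/2 = -5/2*(-58) = 145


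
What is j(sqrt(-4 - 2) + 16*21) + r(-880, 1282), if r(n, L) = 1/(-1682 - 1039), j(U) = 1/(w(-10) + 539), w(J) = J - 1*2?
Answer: 2194/1433967 ≈ 0.0015300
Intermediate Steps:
w(J) = -2 + J (w(J) = J - 2 = -2 + J)
j(U) = 1/527 (j(U) = 1/((-2 - 10) + 539) = 1/(-12 + 539) = 1/527)
r(n, L) = -1/2721 (r(n, L) = 1/(-2721) = -1/2721)
j(sqrt(-4 - 2) + 16*21) + r(-880, 1282) = 1/527 - 1/2721 = 2194/1433967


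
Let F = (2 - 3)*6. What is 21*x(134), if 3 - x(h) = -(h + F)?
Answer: 2751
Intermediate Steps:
F = -6 (F = -1*6 = -6)
x(h) = -3 + h (x(h) = 3 - (-1)*(h - 6) = 3 - (-1)*(-6 + h) = 3 - (6 - h) = 3 + (-6 + h) = -3 + h)
21*x(134) = 21*(-3 + 134) = 21*131 = 2751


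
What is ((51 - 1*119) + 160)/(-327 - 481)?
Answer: -23/202 ≈ -0.11386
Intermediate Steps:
((51 - 1*119) + 160)/(-327 - 481) = ((51 - 119) + 160)/(-808) = (-68 + 160)*(-1/808) = 92*(-1/808) = -23/202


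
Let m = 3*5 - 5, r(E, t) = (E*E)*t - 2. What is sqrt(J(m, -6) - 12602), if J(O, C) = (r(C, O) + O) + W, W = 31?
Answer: I*sqrt(12203) ≈ 110.47*I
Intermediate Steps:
r(E, t) = -2 + t*E**2 (r(E, t) = E**2*t - 2 = t*E**2 - 2 = -2 + t*E**2)
m = 10 (m = 15 - 5 = 10)
J(O, C) = 29 + O + O*C**2 (J(O, C) = ((-2 + O*C**2) + O) + 31 = (-2 + O + O*C**2) + 31 = 29 + O + O*C**2)
sqrt(J(m, -6) - 12602) = sqrt((29 + 10 + 10*(-6)**2) - 12602) = sqrt((29 + 10 + 10*36) - 12602) = sqrt((29 + 10 + 360) - 12602) = sqrt(399 - 12602) = sqrt(-12203) = I*sqrt(12203)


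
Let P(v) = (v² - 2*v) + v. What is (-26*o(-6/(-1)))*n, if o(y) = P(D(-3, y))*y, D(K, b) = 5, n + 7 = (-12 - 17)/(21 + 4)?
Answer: 127296/5 ≈ 25459.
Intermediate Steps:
n = -204/25 (n = -7 + (-12 - 17)/(21 + 4) = -7 - 29/25 = -204/25 ≈ -8.1600)
P(v) = v² - v
o(y) = 20*y (o(y) = (5*(-1 + 5))*y = (5*4)*y = 20*y)
(-26*o(-6/(-1)))*n = -520*(-6/(-1))*(-204/25) = -520*(-6*(-1))*(-204/25) = -520*6*(-204/25) = -26*120*(-204/25) = -3120*(-204/25) = 127296/5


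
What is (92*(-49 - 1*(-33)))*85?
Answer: -125120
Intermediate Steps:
(92*(-49 - 1*(-33)))*85 = (92*(-49 + 33))*85 = (92*(-16))*85 = -1472*85 = -125120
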